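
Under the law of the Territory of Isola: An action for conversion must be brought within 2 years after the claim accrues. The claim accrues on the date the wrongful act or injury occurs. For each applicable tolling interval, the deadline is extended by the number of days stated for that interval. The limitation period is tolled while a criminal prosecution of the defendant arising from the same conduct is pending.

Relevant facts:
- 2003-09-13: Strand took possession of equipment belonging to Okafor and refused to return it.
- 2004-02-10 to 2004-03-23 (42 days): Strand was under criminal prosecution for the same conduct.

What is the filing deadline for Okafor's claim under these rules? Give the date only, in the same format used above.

The claim accrued on 2003-09-13, the date of the act.
2 years from 2003-09-13 is 2005-09-13.
The period was tolled for 42 days by the pending criminal prosecution (2004-02-10 to 2004-03-23), pushing the deadline to 2005-10-25.

2005-10-25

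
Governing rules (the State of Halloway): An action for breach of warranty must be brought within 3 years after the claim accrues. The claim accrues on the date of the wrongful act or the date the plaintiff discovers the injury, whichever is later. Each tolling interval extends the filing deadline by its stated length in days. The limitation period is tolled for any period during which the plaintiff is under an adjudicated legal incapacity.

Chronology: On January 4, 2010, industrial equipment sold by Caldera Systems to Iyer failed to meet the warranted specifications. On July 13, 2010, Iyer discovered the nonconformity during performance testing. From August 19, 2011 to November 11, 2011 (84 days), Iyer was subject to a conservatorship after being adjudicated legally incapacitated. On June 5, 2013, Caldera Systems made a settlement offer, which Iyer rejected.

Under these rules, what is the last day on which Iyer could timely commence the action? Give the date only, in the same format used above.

October 5, 2013

Because discovery on July 13, 2010 post-dates the January 4, 2010 act, accrual under the later-of rule falls on July 13, 2010.
Adding the 3 years base period to July 13, 2010 gives a deadline of July 13, 2013, before any tolling.
Because the plaintiff's legal incapacity ran from August 19, 2011 to November 11, 2011, the deadline is extended by 84 days to October 5, 2013.
Nothing else in the chronology tolls or restarts the period.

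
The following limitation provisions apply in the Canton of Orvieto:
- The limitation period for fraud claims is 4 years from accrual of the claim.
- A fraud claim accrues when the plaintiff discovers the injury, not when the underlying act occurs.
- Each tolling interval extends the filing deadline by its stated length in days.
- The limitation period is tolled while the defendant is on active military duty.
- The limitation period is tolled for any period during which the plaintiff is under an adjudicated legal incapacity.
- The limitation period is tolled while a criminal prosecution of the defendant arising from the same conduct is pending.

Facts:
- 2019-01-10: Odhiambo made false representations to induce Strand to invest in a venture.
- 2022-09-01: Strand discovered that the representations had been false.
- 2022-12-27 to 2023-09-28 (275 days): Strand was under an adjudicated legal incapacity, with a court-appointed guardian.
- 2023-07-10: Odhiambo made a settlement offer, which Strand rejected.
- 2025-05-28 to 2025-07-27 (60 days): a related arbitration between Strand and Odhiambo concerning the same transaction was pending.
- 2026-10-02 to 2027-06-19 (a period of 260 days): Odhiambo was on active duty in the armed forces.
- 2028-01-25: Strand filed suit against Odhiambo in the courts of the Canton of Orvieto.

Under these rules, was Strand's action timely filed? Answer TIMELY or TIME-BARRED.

TIMELY

Under the discovery rule, the claim accrued on 2022-09-01, when Strand discovered the injury — not on the 2019-01-10 date of the underlying act.
4 years from 2022-09-01 is 2026-09-01.
The period was tolled for 275 days by the plaintiff's legal incapacity (2022-12-27 to 2023-09-28), pushing the deadline to 2027-06-03.
The defendant's active military service from 2026-10-02 to 2027-06-19 tolled the period for 260 days, extending the deadline to 2028-02-18.
The pending related arbitration from 2025-05-28 to 2025-07-27 does not toll the period, because no stated rule makes a pending arbitration a tolling event.
Nothing else in the chronology tolls or restarts the period.
Strand filed on 2028-01-25, before the 2028-02-18 deadline, so the action is timely.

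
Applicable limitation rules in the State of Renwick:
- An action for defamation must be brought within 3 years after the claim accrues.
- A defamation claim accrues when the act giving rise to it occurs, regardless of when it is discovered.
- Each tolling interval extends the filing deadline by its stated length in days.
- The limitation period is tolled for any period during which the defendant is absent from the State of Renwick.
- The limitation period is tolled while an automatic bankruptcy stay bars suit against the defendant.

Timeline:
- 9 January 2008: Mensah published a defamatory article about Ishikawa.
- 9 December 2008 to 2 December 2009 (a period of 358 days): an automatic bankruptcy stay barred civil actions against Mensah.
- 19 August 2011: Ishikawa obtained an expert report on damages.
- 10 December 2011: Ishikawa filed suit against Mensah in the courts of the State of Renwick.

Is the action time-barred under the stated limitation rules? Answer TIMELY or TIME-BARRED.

The claim accrued on 9 January 2008, the date of the act.
3 years from 9 January 2008 is 9 January 2011.
The automatic bankruptcy stay from 9 December 2008 to 2 December 2009 tolled the period for 358 days, extending the deadline to 2 January 2012.
None of the other events listed affects the running of the period under the stated rules.
The 10 December 2011 filing precedes the 2 January 2012 deadline; the claim is timely.

TIMELY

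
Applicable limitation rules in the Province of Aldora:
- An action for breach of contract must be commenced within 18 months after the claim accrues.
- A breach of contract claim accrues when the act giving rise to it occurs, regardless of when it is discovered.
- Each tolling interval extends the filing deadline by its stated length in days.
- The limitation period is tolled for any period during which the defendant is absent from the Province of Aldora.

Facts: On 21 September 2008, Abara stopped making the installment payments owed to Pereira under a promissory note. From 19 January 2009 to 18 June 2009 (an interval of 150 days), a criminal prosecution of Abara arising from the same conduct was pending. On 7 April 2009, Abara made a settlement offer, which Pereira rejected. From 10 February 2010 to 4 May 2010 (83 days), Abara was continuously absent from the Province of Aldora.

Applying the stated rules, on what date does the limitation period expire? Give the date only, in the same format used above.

The claim accrued on 21 September 2008, when the wrongful act occurred.
18 months from 21 September 2008 is 21 March 2010.
Because the defendant's absence from the jurisdiction ran from 10 February 2010 to 4 May 2010, the deadline is extended by 83 days to 12 June 2010.
No stated provision tolls the period for a criminal prosecution, so the interval from 19 January 2009 to 18 June 2009 has no effect on the deadline.
None of the other events listed affects the running of the period under the stated rules.

12 June 2010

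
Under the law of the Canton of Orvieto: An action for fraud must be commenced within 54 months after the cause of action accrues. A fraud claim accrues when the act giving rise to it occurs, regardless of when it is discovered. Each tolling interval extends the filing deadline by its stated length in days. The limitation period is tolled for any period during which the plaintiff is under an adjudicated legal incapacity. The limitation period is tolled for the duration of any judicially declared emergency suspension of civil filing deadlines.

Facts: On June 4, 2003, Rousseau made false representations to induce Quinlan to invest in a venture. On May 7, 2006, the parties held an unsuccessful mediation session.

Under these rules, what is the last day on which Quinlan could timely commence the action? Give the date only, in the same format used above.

The cause of action accrued on June 4, 2003, the date of the act.
Adding the 54 months base period to June 4, 2003 gives a deadline of December 4, 2007, before any tolling.
None of the other events listed affects the running of the period under the stated rules.

December 4, 2007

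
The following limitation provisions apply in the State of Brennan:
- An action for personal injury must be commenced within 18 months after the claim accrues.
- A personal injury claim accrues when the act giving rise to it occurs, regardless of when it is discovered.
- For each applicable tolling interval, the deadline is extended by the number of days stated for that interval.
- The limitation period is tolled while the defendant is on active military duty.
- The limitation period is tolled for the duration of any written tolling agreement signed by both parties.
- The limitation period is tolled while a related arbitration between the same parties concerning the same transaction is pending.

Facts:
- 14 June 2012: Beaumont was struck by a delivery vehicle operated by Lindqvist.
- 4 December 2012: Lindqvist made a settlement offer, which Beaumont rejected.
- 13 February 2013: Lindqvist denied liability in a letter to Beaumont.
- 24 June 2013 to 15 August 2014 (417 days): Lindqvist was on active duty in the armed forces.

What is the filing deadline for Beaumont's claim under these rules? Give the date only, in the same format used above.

The claim accrued on 14 June 2012, the date of the act.
The untolled deadline — 18 months after 14 June 2012 — is 14 December 2013.
Because the defendant's active military service ran from 24 June 2013 to 15 August 2014, the deadline is extended by 417 days to 4 February 2015.
None of the other events listed affects the running of the period under the stated rules.

4 February 2015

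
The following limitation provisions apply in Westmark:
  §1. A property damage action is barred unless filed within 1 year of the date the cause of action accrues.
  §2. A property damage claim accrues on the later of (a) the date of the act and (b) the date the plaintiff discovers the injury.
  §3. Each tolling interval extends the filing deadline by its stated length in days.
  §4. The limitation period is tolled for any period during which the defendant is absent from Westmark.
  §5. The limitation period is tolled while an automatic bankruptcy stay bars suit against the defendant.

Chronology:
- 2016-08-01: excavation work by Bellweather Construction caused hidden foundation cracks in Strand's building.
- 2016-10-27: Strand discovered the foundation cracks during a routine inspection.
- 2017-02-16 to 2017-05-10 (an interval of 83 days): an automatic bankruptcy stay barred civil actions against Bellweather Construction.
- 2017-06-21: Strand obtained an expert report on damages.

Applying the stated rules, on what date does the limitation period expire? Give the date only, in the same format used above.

Taking the later of the act (2016-08-01) and discovery (2016-10-27), the claim accrued on 2016-10-27.
Adding the 1 year base period to 2016-10-27 gives a deadline of 2017-10-27, before any tolling.
The automatic bankruptcy stay from 2017-02-16 to 2017-05-10 tolled the period for 83 days, extending the deadline to 2018-01-18.
The other events in the timeline have no effect on the limitation period under the stated rules.

2018-01-18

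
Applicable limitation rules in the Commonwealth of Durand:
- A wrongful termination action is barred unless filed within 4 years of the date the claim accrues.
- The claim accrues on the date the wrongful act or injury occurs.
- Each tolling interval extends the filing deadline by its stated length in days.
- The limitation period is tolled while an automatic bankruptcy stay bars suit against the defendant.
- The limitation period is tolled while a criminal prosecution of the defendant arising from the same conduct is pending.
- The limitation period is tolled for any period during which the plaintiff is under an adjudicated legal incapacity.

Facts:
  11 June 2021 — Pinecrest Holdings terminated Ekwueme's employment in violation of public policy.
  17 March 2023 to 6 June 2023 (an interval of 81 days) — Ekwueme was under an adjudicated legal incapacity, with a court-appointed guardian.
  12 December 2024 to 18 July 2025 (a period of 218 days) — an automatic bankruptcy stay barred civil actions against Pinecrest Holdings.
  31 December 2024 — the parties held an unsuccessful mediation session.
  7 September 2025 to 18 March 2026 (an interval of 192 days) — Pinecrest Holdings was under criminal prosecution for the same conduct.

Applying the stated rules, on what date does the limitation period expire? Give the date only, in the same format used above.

15 October 2026

The claim accrued on 11 June 2021, the date of the act.
The untolled deadline — 4 years after 11 June 2021 — is 11 June 2025.
The period was tolled for 81 days by the plaintiff's legal incapacity (17 March 2023 to 6 June 2023), pushing the deadline to 31 August 2025.
The period was tolled for 218 days by the automatic bankruptcy stay (12 December 2024 to 18 July 2025), pushing the deadline to 6 April 2026.
The pending criminal prosecution from 7 September 2025 to 18 March 2026 tolled the period for 192 days, extending the deadline to 15 October 2026.
None of the other events listed affects the running of the period under the stated rules.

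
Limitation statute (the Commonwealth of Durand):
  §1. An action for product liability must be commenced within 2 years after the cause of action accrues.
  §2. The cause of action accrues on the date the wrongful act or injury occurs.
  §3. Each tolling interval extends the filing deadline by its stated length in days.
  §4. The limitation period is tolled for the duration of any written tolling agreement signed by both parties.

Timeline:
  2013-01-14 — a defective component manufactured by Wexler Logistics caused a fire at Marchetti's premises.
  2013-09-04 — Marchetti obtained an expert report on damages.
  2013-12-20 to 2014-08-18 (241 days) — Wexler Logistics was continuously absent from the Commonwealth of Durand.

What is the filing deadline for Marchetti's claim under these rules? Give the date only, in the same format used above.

The cause of action accrued on 2013-01-14, the date of the act.
2 years from 2013-01-14 is 2015-01-14.
The defendant's absence from the jurisdiction from 2013-12-20 to 2014-08-18 does not toll the period, because no stated rule makes the defendant's absence a tolling event.
The other events in the timeline have no effect on the limitation period under the stated rules.

2015-01-14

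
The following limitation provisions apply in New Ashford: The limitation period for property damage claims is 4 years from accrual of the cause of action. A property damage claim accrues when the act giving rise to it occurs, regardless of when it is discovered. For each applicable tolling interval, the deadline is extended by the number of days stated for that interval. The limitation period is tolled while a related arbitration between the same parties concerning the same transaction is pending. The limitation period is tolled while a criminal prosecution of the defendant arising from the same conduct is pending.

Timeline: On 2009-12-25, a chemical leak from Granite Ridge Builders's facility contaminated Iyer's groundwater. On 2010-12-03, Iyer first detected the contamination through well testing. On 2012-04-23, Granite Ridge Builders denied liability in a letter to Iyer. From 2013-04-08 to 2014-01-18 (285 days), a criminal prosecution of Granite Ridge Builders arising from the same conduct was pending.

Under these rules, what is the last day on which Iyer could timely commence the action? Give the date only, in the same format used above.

2014-10-06

The claim accrued on 2009-12-25, when the wrongful act occurred; under the stated occurrence rule the 2010-12-03 discovery does not delay accrual.
4 years from 2009-12-25 is 2013-12-25.
Because the pending criminal prosecution ran from 2013-04-08 to 2014-01-18, the deadline is extended by 285 days to 2014-10-06.
The other events in the timeline have no effect on the limitation period under the stated rules.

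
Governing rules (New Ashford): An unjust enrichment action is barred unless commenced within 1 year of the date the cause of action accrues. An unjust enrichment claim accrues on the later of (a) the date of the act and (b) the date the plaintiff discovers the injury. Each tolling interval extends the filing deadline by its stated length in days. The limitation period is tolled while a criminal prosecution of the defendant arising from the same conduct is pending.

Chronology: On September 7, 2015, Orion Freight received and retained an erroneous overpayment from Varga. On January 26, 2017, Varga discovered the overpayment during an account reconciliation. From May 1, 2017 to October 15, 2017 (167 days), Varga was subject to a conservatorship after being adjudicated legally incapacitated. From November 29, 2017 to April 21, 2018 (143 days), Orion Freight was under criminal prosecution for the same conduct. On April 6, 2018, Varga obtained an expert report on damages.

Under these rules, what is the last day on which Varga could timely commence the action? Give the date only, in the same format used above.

June 18, 2018

Because discovery on January 26, 2017 post-dates the September 7, 2015 act, accrual under the later-of rule falls on January 26, 2017.
The untolled deadline — 1 year after January 26, 2017 — is January 26, 2018.
Because the pending criminal prosecution ran from November 29, 2017 to April 21, 2018, the deadline is extended by 143 days to June 18, 2018.
The plaintiff's legal incapacity from May 1, 2017 to October 15, 2017 does not toll the period, because no stated rule makes the plaintiff's incapacity a tolling event.
Nothing else in the chronology tolls or restarts the period.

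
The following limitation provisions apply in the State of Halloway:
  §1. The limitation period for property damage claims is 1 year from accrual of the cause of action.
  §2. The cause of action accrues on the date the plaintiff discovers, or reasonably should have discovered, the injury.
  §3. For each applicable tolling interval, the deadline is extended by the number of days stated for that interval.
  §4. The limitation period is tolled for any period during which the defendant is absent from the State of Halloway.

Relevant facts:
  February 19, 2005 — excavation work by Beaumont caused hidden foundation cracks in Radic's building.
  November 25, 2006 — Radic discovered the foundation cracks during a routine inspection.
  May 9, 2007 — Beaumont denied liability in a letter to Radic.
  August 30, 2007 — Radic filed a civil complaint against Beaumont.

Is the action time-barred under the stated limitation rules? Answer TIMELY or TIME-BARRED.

The claim did not accrue until Radic discovered the injury on November 25, 2006; the February 19, 2005 act date does not start the clock under the stated rule.
The untolled deadline — 1 year after November 25, 2006 — is November 25, 2007.
None of the other events listed affects the running of the period under the stated rules.
The August 30, 2007 filing precedes the November 25, 2007 deadline; the claim is timely.

TIMELY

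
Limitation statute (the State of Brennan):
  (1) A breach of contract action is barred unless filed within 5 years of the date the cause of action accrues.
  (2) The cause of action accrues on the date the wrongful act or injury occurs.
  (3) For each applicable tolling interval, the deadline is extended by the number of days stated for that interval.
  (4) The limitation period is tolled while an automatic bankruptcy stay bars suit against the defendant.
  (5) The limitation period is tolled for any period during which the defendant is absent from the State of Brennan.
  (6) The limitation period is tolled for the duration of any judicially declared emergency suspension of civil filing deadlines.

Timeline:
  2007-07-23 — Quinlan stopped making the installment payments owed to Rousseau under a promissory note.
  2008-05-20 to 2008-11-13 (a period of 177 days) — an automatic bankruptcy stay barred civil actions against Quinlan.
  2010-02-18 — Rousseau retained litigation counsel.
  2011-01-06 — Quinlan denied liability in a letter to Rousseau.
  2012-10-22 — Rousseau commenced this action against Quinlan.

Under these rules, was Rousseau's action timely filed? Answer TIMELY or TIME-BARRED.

TIMELY

The limitation period began to run on 2007-07-23.
5 years from 2007-07-23 is 2012-07-23.
The period was tolled for 177 days by the automatic bankruptcy stay (2008-05-20 to 2008-11-13), pushing the deadline to 2013-01-16.
The other events in the timeline have no effect on the limitation period under the stated rules.
Filing on 2012-10-22 beat the 2013-01-16 deadline — the action is timely.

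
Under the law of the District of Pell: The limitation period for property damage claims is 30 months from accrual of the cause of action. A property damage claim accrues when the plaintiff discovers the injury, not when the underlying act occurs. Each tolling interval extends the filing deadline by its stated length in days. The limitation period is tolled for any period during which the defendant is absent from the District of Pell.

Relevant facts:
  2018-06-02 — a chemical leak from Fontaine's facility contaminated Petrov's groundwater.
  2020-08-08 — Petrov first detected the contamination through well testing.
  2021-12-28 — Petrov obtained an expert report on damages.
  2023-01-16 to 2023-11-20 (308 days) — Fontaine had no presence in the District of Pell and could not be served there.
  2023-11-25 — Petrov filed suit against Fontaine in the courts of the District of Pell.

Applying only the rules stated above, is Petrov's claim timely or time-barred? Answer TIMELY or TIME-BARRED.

Accrual is tied to discovery, so the period began on 2020-08-08 rather than on 2018-06-02 when the act occurred.
The untolled deadline — 30 months after 2020-08-08 — is 2023-02-08.
The period was tolled for 308 days by the defendant's absence from the jurisdiction (2023-01-16 to 2023-11-20), pushing the deadline to 2023-12-13.
None of the other events listed affects the running of the period under the stated rules.
The 2023-11-25 filing precedes the 2023-12-13 deadline; the claim is timely.

TIMELY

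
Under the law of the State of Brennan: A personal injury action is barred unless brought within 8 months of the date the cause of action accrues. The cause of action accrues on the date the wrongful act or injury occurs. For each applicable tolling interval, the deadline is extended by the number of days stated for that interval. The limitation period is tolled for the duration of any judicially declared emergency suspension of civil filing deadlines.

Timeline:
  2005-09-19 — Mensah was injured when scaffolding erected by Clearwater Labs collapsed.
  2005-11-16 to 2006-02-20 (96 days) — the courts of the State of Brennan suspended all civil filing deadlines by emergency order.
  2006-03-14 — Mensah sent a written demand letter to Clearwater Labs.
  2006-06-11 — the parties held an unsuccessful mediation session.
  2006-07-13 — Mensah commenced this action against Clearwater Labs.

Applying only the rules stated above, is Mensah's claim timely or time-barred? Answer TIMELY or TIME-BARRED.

The cause of action accrued on 2005-09-19, the date of the act.
Adding the 8 months base period to 2005-09-19 gives a deadline of 2006-05-19, before any tolling.
The emergency suspension of filing deadlines from 2005-11-16 to 2006-02-20 tolled the period for 96 days, extending the deadline to 2006-08-23.
Nothing else in the chronology tolls or restarts the period.
Mensah filed on 2006-07-13, before the 2006-08-23 deadline, so the action is timely.

TIMELY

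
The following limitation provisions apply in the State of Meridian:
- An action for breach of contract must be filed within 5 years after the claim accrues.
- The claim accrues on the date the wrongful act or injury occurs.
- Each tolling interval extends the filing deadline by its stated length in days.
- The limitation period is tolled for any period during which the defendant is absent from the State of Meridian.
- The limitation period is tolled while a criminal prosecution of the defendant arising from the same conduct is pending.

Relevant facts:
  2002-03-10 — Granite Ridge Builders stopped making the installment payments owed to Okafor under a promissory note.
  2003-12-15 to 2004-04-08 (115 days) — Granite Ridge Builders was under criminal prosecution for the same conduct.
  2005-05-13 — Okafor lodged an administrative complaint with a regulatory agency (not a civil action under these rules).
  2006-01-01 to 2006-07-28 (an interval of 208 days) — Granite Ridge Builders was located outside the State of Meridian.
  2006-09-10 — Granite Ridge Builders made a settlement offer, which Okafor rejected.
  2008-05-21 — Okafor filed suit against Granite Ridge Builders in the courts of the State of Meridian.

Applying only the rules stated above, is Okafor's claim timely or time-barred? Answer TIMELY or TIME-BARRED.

TIME-BARRED

The claim accrued on 2002-03-10, the date of the act.
5 years from 2002-03-10 is 2007-03-10.
Because the pending criminal prosecution ran from 2003-12-15 to 2004-04-08, the deadline is extended by 115 days to 2007-07-03.
The period was tolled for 208 days by the defendant's absence from the jurisdiction (2006-01-01 to 2006-07-28), pushing the deadline to 2008-01-27.
Nothing else in the chronology tolls or restarts the period.
Filing on 2008-05-21 missed the 2008-01-27 deadline — the action is time-barred.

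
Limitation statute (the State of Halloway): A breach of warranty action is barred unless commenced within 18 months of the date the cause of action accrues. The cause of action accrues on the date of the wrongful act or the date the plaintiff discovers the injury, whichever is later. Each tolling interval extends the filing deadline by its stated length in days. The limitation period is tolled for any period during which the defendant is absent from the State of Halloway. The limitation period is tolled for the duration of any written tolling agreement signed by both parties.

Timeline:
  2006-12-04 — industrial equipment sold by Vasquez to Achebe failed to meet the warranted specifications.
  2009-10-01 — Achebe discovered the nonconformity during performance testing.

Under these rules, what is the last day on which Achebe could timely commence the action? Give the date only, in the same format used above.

2011-04-01

Taking the later of the act (2006-12-04) and discovery (2009-10-01), the claim accrued on 2009-10-01.
The untolled deadline — 18 months after 2009-10-01 — is 2011-04-01.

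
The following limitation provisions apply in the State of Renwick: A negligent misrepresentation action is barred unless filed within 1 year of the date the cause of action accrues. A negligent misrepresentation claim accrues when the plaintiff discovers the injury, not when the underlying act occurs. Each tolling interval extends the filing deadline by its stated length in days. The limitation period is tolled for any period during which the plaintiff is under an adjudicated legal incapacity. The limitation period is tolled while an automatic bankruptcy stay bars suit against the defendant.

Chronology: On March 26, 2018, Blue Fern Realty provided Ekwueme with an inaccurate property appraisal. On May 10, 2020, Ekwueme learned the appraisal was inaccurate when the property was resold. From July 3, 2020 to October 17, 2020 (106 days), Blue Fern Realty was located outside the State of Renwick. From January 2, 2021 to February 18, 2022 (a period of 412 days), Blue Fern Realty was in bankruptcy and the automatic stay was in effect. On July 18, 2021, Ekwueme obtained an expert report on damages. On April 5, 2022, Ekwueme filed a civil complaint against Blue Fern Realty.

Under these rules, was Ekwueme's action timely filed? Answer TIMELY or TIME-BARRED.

TIMELY

The claim did not accrue until Ekwueme discovered the injury on May 10, 2020; the March 26, 2018 act date does not start the clock under the stated rule.
1 year from May 10, 2020 is May 10, 2021.
Because the automatic bankruptcy stay ran from January 2, 2021 to February 18, 2022, the deadline is extended by 412 days to June 26, 2022.
Although the defendant's absence ran from July 3, 2020 to October 17, 2020, the stated rules do not make that a tolling event, so it is disregarded.
Nothing else in the chronology tolls or restarts the period.
The April 5, 2022 filing precedes the June 26, 2022 deadline; the claim is timely.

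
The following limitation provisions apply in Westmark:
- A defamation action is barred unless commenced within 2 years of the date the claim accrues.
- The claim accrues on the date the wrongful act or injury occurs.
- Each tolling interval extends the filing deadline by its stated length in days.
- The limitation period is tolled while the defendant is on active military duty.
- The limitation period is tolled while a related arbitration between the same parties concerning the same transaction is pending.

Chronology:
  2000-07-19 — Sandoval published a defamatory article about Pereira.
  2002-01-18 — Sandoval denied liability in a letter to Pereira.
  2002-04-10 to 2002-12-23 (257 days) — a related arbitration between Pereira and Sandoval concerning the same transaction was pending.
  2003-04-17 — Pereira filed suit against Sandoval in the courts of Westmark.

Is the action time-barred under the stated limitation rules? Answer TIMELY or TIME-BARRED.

The limitation period began to run on 2000-07-19.
2 years from 2000-07-19 is 2002-07-19.
Because the pending related arbitration ran from 2002-04-10 to 2002-12-23, the deadline is extended by 257 days to 2003-04-02.
None of the other events listed affects the running of the period under the stated rules.
The 2003-04-17 filing falls after the 2003-04-02 deadline; the claim is time-barred.

TIME-BARRED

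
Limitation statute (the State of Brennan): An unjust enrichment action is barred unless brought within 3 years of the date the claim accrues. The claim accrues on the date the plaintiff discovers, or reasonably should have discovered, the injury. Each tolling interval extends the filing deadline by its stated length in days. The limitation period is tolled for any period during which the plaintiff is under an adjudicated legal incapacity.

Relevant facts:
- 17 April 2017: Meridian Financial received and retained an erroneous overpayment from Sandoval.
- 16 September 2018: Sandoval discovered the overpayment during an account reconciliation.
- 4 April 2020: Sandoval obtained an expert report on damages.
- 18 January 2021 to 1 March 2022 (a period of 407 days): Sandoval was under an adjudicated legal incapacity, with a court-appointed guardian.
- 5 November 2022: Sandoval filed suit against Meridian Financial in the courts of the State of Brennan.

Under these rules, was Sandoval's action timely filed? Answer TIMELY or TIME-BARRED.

The claim did not accrue until Sandoval discovered the injury on 16 September 2018; the 17 April 2017 act date does not start the clock under the stated rule.
Adding the 3 years base period to 16 September 2018 gives a deadline of 16 September 2021, before any tolling.
The period was tolled for 407 days by the plaintiff's legal incapacity (18 January 2021 to 1 March 2022), pushing the deadline to 28 October 2022.
None of the other events listed affects the running of the period under the stated rules.
Sandoval filed on 5 November 2022, after the 28 October 2022 deadline, so the action is time-barred.

TIME-BARRED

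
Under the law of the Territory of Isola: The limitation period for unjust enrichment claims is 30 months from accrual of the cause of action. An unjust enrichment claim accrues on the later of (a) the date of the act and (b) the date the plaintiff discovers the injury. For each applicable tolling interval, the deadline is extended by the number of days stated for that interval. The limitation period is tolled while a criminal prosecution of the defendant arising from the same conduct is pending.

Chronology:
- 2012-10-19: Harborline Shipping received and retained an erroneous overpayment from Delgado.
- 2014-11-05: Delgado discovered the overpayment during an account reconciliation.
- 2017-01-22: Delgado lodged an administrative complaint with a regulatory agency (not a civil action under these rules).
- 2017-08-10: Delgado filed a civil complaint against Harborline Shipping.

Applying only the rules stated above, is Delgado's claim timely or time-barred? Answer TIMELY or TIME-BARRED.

The claim accrued on 2014-11-05 — the later of the 2012-10-19 act and the 2014-11-05 discovery.
30 months from 2014-11-05 is 2017-05-05.
Nothing else in the chronology tolls or restarts the period.
The 2017-08-10 filing falls after the 2017-05-05 deadline; the claim is time-barred.

TIME-BARRED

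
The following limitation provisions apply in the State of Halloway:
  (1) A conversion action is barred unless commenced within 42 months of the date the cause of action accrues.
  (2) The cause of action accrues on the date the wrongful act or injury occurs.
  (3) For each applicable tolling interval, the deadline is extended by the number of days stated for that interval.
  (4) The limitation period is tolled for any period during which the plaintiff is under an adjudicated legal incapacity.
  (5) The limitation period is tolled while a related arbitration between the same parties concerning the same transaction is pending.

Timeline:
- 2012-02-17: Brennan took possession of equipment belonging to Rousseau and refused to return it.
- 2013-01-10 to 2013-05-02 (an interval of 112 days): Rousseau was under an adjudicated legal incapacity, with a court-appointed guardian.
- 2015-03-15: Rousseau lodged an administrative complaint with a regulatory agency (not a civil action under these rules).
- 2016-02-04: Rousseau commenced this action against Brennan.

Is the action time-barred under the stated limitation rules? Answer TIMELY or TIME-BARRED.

TIME-BARRED

The limitation period began to run on 2012-02-17.
42 months from 2012-02-17 is 2015-08-17.
The plaintiff's legal incapacity from 2013-01-10 to 2013-05-02 tolled the period for 112 days, extending the deadline to 2015-12-07.
None of the other events listed affects the running of the period under the stated rules.
Rousseau filed on 2016-02-04, after the 2015-12-07 deadline, so the action is time-barred.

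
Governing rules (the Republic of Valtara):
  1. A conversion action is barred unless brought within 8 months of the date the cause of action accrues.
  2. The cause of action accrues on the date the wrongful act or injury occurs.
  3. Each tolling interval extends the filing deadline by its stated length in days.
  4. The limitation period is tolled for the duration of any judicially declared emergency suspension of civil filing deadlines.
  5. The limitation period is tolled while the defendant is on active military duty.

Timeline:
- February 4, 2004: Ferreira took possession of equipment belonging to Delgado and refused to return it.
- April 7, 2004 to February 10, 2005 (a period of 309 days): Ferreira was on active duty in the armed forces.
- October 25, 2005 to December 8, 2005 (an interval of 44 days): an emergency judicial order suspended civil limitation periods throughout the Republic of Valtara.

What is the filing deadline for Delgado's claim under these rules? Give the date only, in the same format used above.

August 9, 2005

The limitation period began to run on February 4, 2004.
8 months from February 4, 2004 is October 4, 2004.
The period was tolled for 309 days by the defendant's active military service (April 7, 2004 to February 10, 2005), pushing the deadline to August 9, 2005.
The emergency suspension of filing deadlines from October 25, 2005 to December 8, 2005 began after the period had already run on August 9, 2005, so it has no tolling effect.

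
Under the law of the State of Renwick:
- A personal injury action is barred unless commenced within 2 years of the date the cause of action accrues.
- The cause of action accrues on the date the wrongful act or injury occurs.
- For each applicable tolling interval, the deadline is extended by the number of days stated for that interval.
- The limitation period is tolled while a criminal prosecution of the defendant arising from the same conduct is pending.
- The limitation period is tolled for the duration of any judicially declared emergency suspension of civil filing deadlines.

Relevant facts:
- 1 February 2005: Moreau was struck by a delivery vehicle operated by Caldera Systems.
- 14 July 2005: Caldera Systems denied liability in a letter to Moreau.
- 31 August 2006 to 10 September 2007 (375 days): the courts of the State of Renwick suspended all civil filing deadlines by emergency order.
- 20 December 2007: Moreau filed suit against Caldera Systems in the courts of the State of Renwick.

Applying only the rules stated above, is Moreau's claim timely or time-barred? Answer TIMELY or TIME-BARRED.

The limitation period began to run on 1 February 2005.
The untolled deadline — 2 years after 1 February 2005 — is 1 February 2007.
The period was tolled for 375 days by the emergency suspension of filing deadlines (31 August 2006 to 10 September 2007), pushing the deadline to 11 February 2008.
None of the other events listed affects the running of the period under the stated rules.
Moreau filed on 20 December 2007, before the 11 February 2008 deadline, so the action is timely.

TIMELY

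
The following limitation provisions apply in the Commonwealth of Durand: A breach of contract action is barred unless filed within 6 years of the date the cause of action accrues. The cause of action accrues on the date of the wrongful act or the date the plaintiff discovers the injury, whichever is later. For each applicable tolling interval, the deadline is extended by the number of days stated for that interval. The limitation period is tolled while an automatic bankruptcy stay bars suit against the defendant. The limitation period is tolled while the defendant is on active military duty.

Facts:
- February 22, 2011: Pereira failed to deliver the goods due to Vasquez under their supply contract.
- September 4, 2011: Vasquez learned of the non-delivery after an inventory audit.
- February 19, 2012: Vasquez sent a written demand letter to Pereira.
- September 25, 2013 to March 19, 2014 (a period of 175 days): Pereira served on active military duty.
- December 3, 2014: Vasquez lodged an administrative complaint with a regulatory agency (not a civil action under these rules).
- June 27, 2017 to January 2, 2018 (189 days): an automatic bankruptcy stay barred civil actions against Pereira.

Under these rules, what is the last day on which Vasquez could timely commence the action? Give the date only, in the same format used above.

September 3, 2018

The claim accrued on September 4, 2011 — the later of the February 22, 2011 act and the September 4, 2011 discovery.
6 years from September 4, 2011 is September 4, 2017.
Because the defendant's active military service ran from September 25, 2013 to March 19, 2014, the deadline is extended by 175 days to February 26, 2018.
Because the automatic bankruptcy stay ran from June 27, 2017 to January 2, 2018, the deadline is extended by 189 days to September 3, 2018.
Nothing else in the chronology tolls or restarts the period.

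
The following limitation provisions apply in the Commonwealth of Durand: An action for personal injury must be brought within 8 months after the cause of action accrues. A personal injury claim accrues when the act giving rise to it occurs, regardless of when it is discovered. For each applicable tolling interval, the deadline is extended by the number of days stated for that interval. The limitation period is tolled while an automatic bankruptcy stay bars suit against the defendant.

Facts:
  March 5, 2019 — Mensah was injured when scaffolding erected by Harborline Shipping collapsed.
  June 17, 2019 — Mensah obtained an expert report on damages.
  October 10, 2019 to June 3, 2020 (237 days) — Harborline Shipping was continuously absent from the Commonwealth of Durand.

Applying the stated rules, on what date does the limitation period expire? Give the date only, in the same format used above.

The claim accrued on March 5, 2019, when the wrongful act occurred.
The untolled deadline — 8 months after March 5, 2019 — is November 5, 2019.
No stated provision tolls the period for the defendant's absence, so the interval from October 10, 2019 to June 3, 2020 has no effect on the deadline.
Nothing else in the chronology tolls or restarts the period.

November 5, 2019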